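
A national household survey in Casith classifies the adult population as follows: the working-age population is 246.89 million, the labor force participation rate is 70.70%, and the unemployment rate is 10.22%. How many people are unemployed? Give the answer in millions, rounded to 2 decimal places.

Labor force = 0.7070 × 246.89 = 174.55 million.
Unemployed = 0.1022 × 174.55 ≈ 17.84 million.

About 17.84 million are unemployed.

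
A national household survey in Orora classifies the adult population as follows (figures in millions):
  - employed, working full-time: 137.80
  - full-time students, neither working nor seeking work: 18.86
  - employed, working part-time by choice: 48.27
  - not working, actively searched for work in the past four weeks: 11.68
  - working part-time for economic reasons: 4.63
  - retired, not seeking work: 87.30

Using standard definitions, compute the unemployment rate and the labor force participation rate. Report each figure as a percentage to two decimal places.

Employed = 137.80 + 48.27 + 4.63 = 190.70 million (anyone who worked, including part-time for economic reasons, counts as employed).
Unemployed = 11.68 million.
Labor force = 190.70 + 11.68 = 202.38 million.
Not in labor force = 18.86 + 87.30 = 106.16 million (those not working and not actively searching are outside the labor force).
Civilian working-age population = 202.38 + 106.16 = 308.54 million.
Unemployment rate = 11.68 / 202.38 = 5.77%.
Labor force participation rate = 202.38 / 308.54 = 65.59%.

Unemployment rate ≈ 5.77%; labor force participation rate ≈ 65.59%.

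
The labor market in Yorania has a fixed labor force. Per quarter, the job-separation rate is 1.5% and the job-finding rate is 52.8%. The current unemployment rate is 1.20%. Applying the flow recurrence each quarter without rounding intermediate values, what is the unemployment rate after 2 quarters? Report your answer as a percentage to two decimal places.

Unemployment rate after two quarters ≈ 2.44%.

With a fixed labor force, u_{t+1} = u_t + s·(1−u_t) − f·u_t = u_t·(1−s−f) + s.
Here 1−s−f = 0.457 and s = 0.015.
u_1 = 0.012000 × 0.457 + 0.015 = 0.020484.
u_2 = 0.020484 × 0.457 + 0.015 = 0.024361.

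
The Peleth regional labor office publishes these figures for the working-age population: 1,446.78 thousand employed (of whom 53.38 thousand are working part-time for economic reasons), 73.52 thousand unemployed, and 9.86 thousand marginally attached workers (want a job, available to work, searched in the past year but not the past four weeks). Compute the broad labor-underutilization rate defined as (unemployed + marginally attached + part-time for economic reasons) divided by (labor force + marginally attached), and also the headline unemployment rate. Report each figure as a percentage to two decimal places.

Labor force = 1,446.78 + 73.52 = 1,520.30 thousand.
Numerator = 73.52 + 9.86 + 53.38 = 136.76 thousand.
Denominator = 1,520.30 + 9.86 = 1,530.16 thousand.
Broad rate = 136.76 / 1,530.16 = 8.94%.
Headline unemployment rate = 73.52 / 1,520.30 = 4.84%.

Broad underutilization rate ≈ 8.94%; headline unemployment rate ≈ 4.84%.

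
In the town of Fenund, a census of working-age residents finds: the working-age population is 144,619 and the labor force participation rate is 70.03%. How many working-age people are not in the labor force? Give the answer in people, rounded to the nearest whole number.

Share not in the labor force = 1 − 0.7003 = 0.2997.
Not in labor force = 0.2997 × 144,619 ≈ 43,342.

About 43,342 are not in the labor force.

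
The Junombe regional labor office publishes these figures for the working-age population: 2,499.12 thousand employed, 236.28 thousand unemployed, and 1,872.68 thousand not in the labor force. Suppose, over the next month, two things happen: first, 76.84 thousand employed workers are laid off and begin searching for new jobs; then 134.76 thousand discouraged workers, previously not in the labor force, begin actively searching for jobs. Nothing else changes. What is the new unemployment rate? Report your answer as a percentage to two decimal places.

New unemployment rate ≈ 15.60%.

Initially, labor force = 2,499.12 + 236.28 = 2,735.40 thousand, so u = 236.28/2,735.40 = 8.64%.
After the first change, employed falls and unemployed rises by 76.84; labor force unchanged → E = 2,422.28, U = 313.12, labor force = 2,735.40 thousand.
After the second change, unemployed and labor force both rise by 134.76 → E = 2,422.28, U = 447.88, labor force = 2,870.16 thousand.
New unemployment rate = 447.88 / 2,870.16 = 15.60%.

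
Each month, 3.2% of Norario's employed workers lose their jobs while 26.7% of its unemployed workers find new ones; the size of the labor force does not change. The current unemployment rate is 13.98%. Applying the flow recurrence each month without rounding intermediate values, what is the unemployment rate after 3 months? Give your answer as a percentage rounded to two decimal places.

Unemployment rate after three months ≈ 11.83%.

With a fixed labor force, u_{t+1} = u_t + s·(1−u_t) − f·u_t = u_t·(1−s−f) + s.
Here 1−s−f = 0.701 and s = 0.032.
u_1 = 0.139800 × 0.701 + 0.032 = 0.130000.
u_2 = 0.130000 × 0.701 + 0.032 = 0.123130.
u_3 = 0.123130 × 0.701 + 0.032 = 0.118314.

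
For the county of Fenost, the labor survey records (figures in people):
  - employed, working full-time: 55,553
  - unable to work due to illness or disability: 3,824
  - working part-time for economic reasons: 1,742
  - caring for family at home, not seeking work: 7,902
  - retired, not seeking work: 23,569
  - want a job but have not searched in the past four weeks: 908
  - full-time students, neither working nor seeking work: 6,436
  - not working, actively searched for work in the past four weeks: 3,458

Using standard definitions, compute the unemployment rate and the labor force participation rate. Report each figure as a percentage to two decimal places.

Employed = 55,553 + 1,742 = 57,295 (anyone who worked, including part-time for economic reasons, counts as employed).
Unemployed = 3,458.
Labor force = 57,295 + 3,458 = 60,753.
Not in labor force = 3,824 + 7,902 + 23,569 + 908 + 6,436 = 42,639 (those not working and not actively searching are outside the labor force — including those who want a job but have given up searching).
Civilian working-age population = 60,753 + 42,639 = 103,392.
Unemployment rate = 3,458 / 60,753 = 5.69%.
Labor force participation rate = 60,753 / 103,392 = 58.76%.

Unemployment rate ≈ 5.69%; labor force participation rate ≈ 58.76%.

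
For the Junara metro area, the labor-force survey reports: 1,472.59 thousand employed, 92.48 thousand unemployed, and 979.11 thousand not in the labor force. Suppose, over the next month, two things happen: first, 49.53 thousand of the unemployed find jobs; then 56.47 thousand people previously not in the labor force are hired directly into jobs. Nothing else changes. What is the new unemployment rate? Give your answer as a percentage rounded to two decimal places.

Initially, labor force = 1,472.59 + 92.48 = 1,565.07 thousand, so u = 92.48/1,565.07 = 5.91%.
After the first change, unemployed falls and employed rises by 49.53; labor force unchanged → E = 1,522.12, U = 42.95, labor force = 1,565.07 thousand.
After the second change, employed and labor force both rise by 56.47; unemployed unchanged → E = 1,578.59, U = 42.95, labor force = 1,621.54 thousand.
New unemployment rate = 42.95 / 1,621.54 = 2.65%.

New unemployment rate ≈ 2.65%.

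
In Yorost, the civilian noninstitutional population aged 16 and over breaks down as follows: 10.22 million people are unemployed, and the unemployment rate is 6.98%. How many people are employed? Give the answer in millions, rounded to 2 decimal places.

Labor force = U / u = 10.22 / 0.0698 ≈ 146.42 million.
Employed = labor force − unemployed = 146.42 − 10.22 = 136.20 million.

About 136.20 million are employed.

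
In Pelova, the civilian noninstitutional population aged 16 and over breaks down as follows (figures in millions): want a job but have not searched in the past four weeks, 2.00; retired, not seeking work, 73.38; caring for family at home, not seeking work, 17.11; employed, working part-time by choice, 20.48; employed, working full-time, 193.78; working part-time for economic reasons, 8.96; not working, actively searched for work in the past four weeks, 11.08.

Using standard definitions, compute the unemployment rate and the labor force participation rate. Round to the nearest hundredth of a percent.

Unemployment rate ≈ 4.73%; labor force participation rate ≈ 71.70%.

Employed = 20.48 + 193.78 + 8.96 = 223.22 million (anyone who worked, including part-time for economic reasons, counts as employed).
Unemployed = 11.08 million.
Labor force = 223.22 + 11.08 = 234.30 million.
Not in labor force = 2.00 + 73.38 + 17.11 = 92.49 million (those not working and not actively searching are outside the labor force — including those who want a job but have given up searching).
Civilian working-age population = 234.30 + 92.49 = 326.79 million.
Unemployment rate = 11.08 / 234.30 = 4.73%.
Labor force participation rate = 234.30 / 326.79 = 71.70%.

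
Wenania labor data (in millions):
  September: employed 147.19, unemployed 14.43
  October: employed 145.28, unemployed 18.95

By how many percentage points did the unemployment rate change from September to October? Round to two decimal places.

The unemployment rate changed by +2.61 percentage points.

September: labor force = 147.19 + 14.43 = 161.62; u = 14.43/161.62 = 8.93%.
October: labor force = 145.28 + 18.95 = 164.23; u = 18.95/164.23 = 11.54%.
Change = 11.54% − 8.93% = +2.61 pp.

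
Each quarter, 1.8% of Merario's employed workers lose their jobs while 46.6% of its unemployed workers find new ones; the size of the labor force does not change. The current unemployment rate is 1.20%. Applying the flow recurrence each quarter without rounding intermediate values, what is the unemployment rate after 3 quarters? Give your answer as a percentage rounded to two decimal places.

With a fixed labor force, u_{t+1} = u_t + s·(1−u_t) − f·u_t = u_t·(1−s−f) + s.
Here 1−s−f = 0.516 and s = 0.018.
u_1 = 0.012000 × 0.516 + 0.018 = 0.024192.
u_2 = 0.024192 × 0.516 + 0.018 = 0.030483.
u_3 = 0.030483 × 0.516 + 0.018 = 0.033729.

Unemployment rate after three quarters ≈ 3.37%.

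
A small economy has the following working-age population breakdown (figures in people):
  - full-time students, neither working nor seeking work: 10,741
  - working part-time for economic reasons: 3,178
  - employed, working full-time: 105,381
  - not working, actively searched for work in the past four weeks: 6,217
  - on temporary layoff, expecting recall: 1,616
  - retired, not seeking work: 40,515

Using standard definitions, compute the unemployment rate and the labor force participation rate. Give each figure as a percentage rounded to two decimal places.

Employed = 3,178 + 105,381 = 108,559 (anyone who worked, including part-time for economic reasons, counts as employed).
Unemployed = 6,217 + 1,616 = 7,833 (jobless and actively searching, or on temporary layoff).
Labor force = 108,559 + 7,833 = 116,392.
Not in labor force = 10,741 + 40,515 = 51,256 (those not working and not actively searching are outside the labor force).
Civilian working-age population = 116,392 + 51,256 = 167,648.
Unemployment rate = 7,833 / 116,392 = 6.73%.
Labor force participation rate = 116,392 / 167,648 = 69.43%.

Unemployment rate ≈ 6.73%; labor force participation rate ≈ 69.43%.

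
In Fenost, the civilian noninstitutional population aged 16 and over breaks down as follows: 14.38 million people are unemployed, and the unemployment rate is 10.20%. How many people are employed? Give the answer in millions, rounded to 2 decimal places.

About 126.60 million are employed.

Labor force = U / u = 14.38 / 0.1020 ≈ 140.98 million.
Employed = labor force − unemployed = 140.98 − 14.38 = 126.60 million.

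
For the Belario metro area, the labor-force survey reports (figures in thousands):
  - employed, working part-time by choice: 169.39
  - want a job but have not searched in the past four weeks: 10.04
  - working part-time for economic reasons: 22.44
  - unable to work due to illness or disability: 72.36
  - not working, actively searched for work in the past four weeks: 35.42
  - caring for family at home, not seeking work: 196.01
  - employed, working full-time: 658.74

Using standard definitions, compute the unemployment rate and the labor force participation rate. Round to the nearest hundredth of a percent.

Unemployment rate ≈ 4.00%; labor force participation rate ≈ 76.09%.

Employed = 169.39 + 22.44 + 658.74 = 850.57 thousand (anyone who worked, including part-time for economic reasons, counts as employed).
Unemployed = 35.42 thousand.
Labor force = 850.57 + 35.42 = 885.99 thousand.
Not in labor force = 10.04 + 72.36 + 196.01 = 278.41 thousand (those not working and not actively searching are outside the labor force — including those who want a job but have given up searching).
Civilian working-age population = 885.99 + 278.41 = 1,164.40 thousand.
Unemployment rate = 35.42 / 885.99 = 4.00%.
Labor force participation rate = 885.99 / 1,164.40 = 76.09%.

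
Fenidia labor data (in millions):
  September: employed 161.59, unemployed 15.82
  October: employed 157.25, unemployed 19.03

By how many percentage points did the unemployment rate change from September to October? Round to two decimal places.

September: labor force = 161.59 + 15.82 = 177.41; u = 15.82/177.41 = 8.92%.
October: labor force = 157.25 + 19.03 = 176.28; u = 19.03/176.28 = 10.80%.
Change = 10.80% − 8.92% = +1.88 pp.

The unemployment rate changed by +1.88 percentage points.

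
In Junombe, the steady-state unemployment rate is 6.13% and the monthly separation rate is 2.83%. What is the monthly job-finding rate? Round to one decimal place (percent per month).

Job-finding rate ≈ 43.3% per month.

From u* = s/(s+f): f = s·(1−u)/u.
f = 2.83 × (1 − 0.0613) / 0.0613 = 2.6565 / 0.0613 ≈ 43.3% per month.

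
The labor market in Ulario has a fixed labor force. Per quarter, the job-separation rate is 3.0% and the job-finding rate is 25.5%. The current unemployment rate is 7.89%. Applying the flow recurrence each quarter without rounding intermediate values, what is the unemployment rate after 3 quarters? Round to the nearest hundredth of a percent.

With a fixed labor force, u_{t+1} = u_t + s·(1−u_t) − f·u_t = u_t·(1−s−f) + s.
Here 1−s−f = 0.715 and s = 0.030.
u_1 = 0.078900 × 0.715 + 0.030 = 0.086414.
u_2 = 0.086414 × 0.715 + 0.030 = 0.091786.
u_3 = 0.091786 × 0.715 + 0.030 = 0.095627.

Unemployment rate after three quarters ≈ 9.56%.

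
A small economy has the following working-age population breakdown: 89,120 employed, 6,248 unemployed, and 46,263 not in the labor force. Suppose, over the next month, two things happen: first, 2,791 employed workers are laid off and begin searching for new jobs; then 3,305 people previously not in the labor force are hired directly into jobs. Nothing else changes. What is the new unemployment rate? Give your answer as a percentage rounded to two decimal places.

New unemployment rate ≈ 9.16%.

Initially, labor force = 89,120 + 6,248 = 95,368, so u = 6,248/95,368 = 6.55%.
After the first change, employed falls and unemployed rises by 2,791; labor force unchanged → E = 86,329, U = 9,039, labor force = 95,368.
After the second change, employed and labor force both rise by 3,305; unemployed unchanged → E = 89,634, U = 9,039, labor force = 98,673.
New unemployment rate = 9,039 / 98,673 = 9.16%.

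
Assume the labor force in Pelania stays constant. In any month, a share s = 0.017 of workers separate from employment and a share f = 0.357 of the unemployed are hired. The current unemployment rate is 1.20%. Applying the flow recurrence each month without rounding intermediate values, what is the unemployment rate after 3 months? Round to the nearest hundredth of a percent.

With a fixed labor force, u_{t+1} = u_t + s·(1−u_t) − f·u_t = u_t·(1−s−f) + s.
Here 1−s−f = 0.626 and s = 0.017.
u_1 = 0.012000 × 0.626 + 0.017 = 0.024512.
u_2 = 0.024512 × 0.626 + 0.017 = 0.032345.
u_3 = 0.032345 × 0.626 + 0.017 = 0.037248.

Unemployment rate after three months ≈ 3.72%.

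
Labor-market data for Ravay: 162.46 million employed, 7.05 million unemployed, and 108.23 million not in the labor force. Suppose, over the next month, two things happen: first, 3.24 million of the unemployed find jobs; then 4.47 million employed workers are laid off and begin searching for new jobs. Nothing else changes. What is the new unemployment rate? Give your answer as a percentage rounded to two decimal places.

New unemployment rate ≈ 4.88%.

Initially, labor force = 162.46 + 7.05 = 169.51 million, so u = 7.05/169.51 = 4.16%.
After the first change, unemployed falls and employed rises by 3.24; labor force unchanged → E = 165.70, U = 3.81, labor force = 169.51 million.
After the second change, employed falls and unemployed rises by 4.47; labor force unchanged → E = 161.23, U = 8.28, labor force = 169.51 million.
New unemployment rate = 8.28 / 169.51 = 4.88%.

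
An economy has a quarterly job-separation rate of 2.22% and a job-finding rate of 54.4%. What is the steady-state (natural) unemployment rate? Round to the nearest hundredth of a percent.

At steady state the flows balance: s·E = f·U, so U/(E+U) = s/(s+f).
u* = 2.22 / (2.22 + 54.4) = 2.22 / 56.62 = 3.92%.

Steady-state unemployment rate ≈ 3.92%.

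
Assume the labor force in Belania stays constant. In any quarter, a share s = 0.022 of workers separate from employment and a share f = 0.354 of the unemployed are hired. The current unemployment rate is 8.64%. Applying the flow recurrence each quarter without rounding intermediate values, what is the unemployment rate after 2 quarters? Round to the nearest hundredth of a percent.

With a fixed labor force, u_{t+1} = u_t + s·(1−u_t) − f·u_t = u_t·(1−s−f) + s.
Here 1−s−f = 0.624 and s = 0.022.
u_1 = 0.086400 × 0.624 + 0.022 = 0.075914.
u_2 = 0.075914 × 0.624 + 0.022 = 0.069370.

Unemployment rate after two quarters ≈ 6.94%.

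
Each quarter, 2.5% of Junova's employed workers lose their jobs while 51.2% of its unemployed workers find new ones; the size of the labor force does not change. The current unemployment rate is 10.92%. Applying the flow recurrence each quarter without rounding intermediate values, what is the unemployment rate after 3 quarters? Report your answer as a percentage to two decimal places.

Unemployment rate after three quarters ≈ 5.28%.

With a fixed labor force, u_{t+1} = u_t + s·(1−u_t) − f·u_t = u_t·(1−s−f) + s.
Here 1−s−f = 0.463 and s = 0.025.
u_1 = 0.109200 × 0.463 + 0.025 = 0.075560.
u_2 = 0.075560 × 0.463 + 0.025 = 0.059984.
u_3 = 0.059984 × 0.463 + 0.025 = 0.052773.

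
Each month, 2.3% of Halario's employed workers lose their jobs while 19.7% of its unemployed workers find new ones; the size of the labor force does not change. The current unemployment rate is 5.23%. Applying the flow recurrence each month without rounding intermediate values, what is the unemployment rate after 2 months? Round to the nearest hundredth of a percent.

With a fixed labor force, u_{t+1} = u_t + s·(1−u_t) − f·u_t = u_t·(1−s−f) + s.
Here 1−s−f = 0.780 and s = 0.023.
u_1 = 0.052300 × 0.780 + 0.023 = 0.063794.
u_2 = 0.063794 × 0.780 + 0.023 = 0.072759.

Unemployment rate after two months ≈ 7.28%.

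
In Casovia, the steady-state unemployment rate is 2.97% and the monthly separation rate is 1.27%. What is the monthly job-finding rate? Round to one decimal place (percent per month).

From u* = s/(s+f): f = s·(1−u)/u.
f = 1.27 × (1 − 0.0297) / 0.0297 = 1.2323 / 0.0297 ≈ 41.5% per month.

Job-finding rate ≈ 41.5% per month.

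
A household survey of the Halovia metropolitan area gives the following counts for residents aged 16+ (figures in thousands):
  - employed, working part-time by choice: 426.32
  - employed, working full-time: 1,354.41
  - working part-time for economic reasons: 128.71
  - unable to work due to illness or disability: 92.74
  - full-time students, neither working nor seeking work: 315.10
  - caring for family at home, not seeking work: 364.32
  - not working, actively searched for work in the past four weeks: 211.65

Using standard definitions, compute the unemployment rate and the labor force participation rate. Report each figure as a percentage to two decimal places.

Employed = 426.32 + 1,354.41 + 128.71 = 1,909.44 thousand (anyone who worked, including part-time for economic reasons, counts as employed).
Unemployed = 211.65 thousand.
Labor force = 1,909.44 + 211.65 = 2,121.09 thousand.
Not in labor force = 92.74 + 315.10 + 364.32 = 772.16 thousand (those not working and not actively searching are outside the labor force).
Civilian working-age population = 2,121.09 + 772.16 = 2,893.25 thousand.
Unemployment rate = 211.65 / 2,121.09 = 9.98%.
Labor force participation rate = 2,121.09 / 2,893.25 = 73.31%.

Unemployment rate ≈ 9.98%; labor force participation rate ≈ 73.31%.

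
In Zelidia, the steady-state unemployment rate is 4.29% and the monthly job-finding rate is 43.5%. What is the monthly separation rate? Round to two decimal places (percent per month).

From u* = s/(s+f): s = u·f/(1−u).
s = 0.0429 × 43.5 / (1 − 0.0429) = 1.8661 / 0.9571 ≈ 1.95% per month.

Separation rate ≈ 1.95% per month.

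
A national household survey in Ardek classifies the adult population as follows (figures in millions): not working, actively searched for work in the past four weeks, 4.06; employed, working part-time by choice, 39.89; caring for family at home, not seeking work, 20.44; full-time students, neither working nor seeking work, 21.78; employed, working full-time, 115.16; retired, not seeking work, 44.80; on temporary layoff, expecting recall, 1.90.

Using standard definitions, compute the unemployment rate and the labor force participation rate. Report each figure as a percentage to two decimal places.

Employed = 39.89 + 115.16 = 155.05 million.
Unemployed = 4.06 + 1.90 = 5.96 million (jobless and actively searching, or on temporary layoff).
Labor force = 155.05 + 5.96 = 161.01 million.
Not in labor force = 20.44 + 21.78 + 44.80 = 87.02 million (those not working and not actively searching are outside the labor force).
Civilian working-age population = 161.01 + 87.02 = 248.03 million.
Unemployment rate = 5.96 / 161.01 = 3.70%.
Labor force participation rate = 161.01 / 248.03 = 64.92%.

Unemployment rate ≈ 3.70%; labor force participation rate ≈ 64.92%.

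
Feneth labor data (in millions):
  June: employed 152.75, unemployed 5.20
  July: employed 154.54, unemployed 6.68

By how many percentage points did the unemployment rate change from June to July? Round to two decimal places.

The unemployment rate changed by +0.85 percentage points.

June: labor force = 152.75 + 5.20 = 157.95; u = 5.20/157.95 = 3.29%.
July: labor force = 154.54 + 6.68 = 161.22; u = 6.68/161.22 = 4.14%.
Change = 4.14% − 3.29% = +0.85 pp.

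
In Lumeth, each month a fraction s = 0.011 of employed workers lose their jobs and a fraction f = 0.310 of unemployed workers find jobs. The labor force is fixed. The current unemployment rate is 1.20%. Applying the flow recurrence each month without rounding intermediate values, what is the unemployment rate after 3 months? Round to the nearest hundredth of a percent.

With a fixed labor force, u_{t+1} = u_t + s·(1−u_t) − f·u_t = u_t·(1−s−f) + s.
Here 1−s−f = 0.679 and s = 0.011.
u_1 = 0.012000 × 0.679 + 0.011 = 0.019148.
u_2 = 0.019148 × 0.679 + 0.011 = 0.024001.
u_3 = 0.024001 × 0.679 + 0.011 = 0.027297.

Unemployment rate after three months ≈ 2.73%.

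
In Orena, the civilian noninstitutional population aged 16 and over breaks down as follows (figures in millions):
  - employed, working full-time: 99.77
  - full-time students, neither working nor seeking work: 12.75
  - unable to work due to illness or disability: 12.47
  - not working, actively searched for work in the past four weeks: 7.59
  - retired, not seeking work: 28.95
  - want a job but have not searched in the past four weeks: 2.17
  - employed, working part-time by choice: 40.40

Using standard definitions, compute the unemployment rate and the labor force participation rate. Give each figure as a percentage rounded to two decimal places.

Unemployment rate ≈ 5.14%; labor force participation rate ≈ 72.40%.

Employed = 99.77 + 40.40 = 140.17 million.
Unemployed = 7.59 million.
Labor force = 140.17 + 7.59 = 147.76 million.
Not in labor force = 12.75 + 12.47 + 28.95 + 2.17 = 56.34 million (those not working and not actively searching are outside the labor force — including those who want a job but have given up searching).
Civilian working-age population = 147.76 + 56.34 = 204.10 million.
Unemployment rate = 7.59 / 147.76 = 5.14%.
Labor force participation rate = 147.76 / 204.10 = 72.40%.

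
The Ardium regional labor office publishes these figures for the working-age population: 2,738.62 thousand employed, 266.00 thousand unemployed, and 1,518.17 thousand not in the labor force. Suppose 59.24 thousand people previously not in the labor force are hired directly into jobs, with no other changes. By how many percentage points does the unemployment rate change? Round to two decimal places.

Initially, labor force = 2,738.62 + 266.00 = 3,004.62 thousand, so u = 266.00/3,004.62 = 8.85%.
After the change, employed and labor force both rise by 59.24; unemployed unchanged → E = 2,797.86, U = 266.00, labor force = 3,063.86 thousand.
New unemployment rate = 266.00 / 3,063.86 = 8.68%.
Change = 8.68% − 8.85% = −0.17 percentage points.

The unemployment rate changes by −0.17 percentage points.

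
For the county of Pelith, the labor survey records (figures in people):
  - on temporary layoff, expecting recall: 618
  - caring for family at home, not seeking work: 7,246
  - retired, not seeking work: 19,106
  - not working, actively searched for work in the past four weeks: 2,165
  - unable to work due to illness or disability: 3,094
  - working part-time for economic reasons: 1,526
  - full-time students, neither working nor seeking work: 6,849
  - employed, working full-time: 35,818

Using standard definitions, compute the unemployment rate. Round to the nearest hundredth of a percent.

Unemployment rate ≈ 6.94%.

Employed = 1,526 + 35,818 = 37,344 (anyone who worked, including part-time for economic reasons, counts as employed).
Unemployed = 618 + 2,165 = 2,783 (jobless and actively searching, or on temporary layoff).
Labor force = 37,344 + 2,783 = 40,127.
Unemployment rate = 2,783 / 40,127 = 6.94%.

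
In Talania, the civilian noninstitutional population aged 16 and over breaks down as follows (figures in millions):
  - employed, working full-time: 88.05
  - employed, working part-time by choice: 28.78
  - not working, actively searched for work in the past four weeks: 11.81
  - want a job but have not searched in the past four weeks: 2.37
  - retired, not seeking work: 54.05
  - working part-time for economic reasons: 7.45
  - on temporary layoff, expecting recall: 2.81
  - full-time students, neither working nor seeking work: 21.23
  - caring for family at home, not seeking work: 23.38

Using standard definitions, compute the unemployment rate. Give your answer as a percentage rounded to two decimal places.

Employed = 88.05 + 28.78 + 7.45 = 124.28 million (anyone who worked, including part-time for economic reasons, counts as employed).
Unemployed = 11.81 + 2.81 = 14.62 million (jobless and actively searching, or on temporary layoff).
Labor force = 124.28 + 14.62 = 138.90 million.
Unemployment rate = 14.62 / 138.90 = 10.53%.

Unemployment rate ≈ 10.53%.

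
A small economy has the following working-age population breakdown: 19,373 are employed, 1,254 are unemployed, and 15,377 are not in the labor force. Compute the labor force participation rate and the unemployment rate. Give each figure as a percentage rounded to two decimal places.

Labor force participation rate ≈ 57.29%; unemployment rate ≈ 6.08%.

Labor force = employed + unemployed = 19,373 + 1,254 = 20,627.
Working-age population = 20,627 + 15,377 = 36,004.
Unemployment rate = 1,254 / 20,627 = 6.08%.
Labor force participation rate = 20,627 / 36,004 = 57.29%.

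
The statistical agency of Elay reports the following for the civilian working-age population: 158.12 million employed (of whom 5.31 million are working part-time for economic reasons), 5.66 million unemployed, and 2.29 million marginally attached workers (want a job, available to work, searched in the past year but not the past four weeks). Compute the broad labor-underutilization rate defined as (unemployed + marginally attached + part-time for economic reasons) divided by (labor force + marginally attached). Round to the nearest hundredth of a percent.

Labor force = 158.12 + 5.66 = 163.78 million.
Numerator = 5.66 + 2.29 + 5.31 = 13.26 million.
Denominator = 163.78 + 2.29 = 166.07 million.
Broad rate = 13.26 / 166.07 = 7.98%.

Broad underutilization rate ≈ 7.98%.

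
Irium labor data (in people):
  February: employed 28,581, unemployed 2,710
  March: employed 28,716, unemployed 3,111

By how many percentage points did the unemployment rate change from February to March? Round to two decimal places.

The unemployment rate changed by +1.11 percentage points.

February: labor force = 28,581 + 2,710 = 31,291; u = 2,710/31,291 = 8.66%.
March: labor force = 28,716 + 3,111 = 31,827; u = 3,111/31,827 = 9.77%.
Change = 9.77% − 8.66% = +1.11 pp.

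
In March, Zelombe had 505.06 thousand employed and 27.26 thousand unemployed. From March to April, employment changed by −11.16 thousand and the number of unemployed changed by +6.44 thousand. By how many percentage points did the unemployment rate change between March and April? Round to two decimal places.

The unemployment rate changed by +1.27 percentage points.

March: labor force = 505.06 + 27.26 = 532.32; u = 27.26/532.32 = 5.12%.
April: labor force = 493.90 + 33.70 = 527.60; u = 33.70/527.60 = 6.39%.
Change = 6.39% − 5.12% = +1.27 pp.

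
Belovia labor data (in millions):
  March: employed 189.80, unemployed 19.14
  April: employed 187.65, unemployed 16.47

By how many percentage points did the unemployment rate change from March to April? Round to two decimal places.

The unemployment rate changed by −1.09 percentage points.

March: labor force = 189.80 + 19.14 = 208.94; u = 19.14/208.94 = 9.16%.
April: labor force = 187.65 + 16.47 = 204.12; u = 16.47/204.12 = 8.07%.
Change = 8.07% − 9.16% = −1.09 pp.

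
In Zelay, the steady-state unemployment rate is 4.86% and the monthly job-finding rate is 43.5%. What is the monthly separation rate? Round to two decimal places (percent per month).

Separation rate ≈ 2.22% per month.

From u* = s/(s+f): s = u·f/(1−u).
s = 0.0486 × 43.5 / (1 − 0.0486) = 2.1141 / 0.9514 ≈ 2.22% per month.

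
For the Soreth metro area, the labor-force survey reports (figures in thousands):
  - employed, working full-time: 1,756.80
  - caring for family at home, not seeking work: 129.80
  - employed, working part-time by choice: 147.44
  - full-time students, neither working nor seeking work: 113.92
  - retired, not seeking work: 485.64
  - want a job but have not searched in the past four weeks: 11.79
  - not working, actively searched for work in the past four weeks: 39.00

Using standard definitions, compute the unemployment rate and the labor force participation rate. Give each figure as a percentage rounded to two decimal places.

Unemployment rate ≈ 2.01%; labor force participation rate ≈ 72.39%.

Employed = 1,756.80 + 147.44 = 1,904.24 thousand.
Unemployed = 39.00 thousand.
Labor force = 1,904.24 + 39.00 = 1,943.24 thousand.
Not in labor force = 129.80 + 113.92 + 485.64 + 11.79 = 741.15 thousand (those not working and not actively searching are outside the labor force — including those who want a job but have given up searching).
Civilian working-age population = 1,943.24 + 741.15 = 2,684.39 thousand.
Unemployment rate = 39.00 / 1,943.24 = 2.01%.
Labor force participation rate = 1,943.24 / 2,684.39 = 72.39%.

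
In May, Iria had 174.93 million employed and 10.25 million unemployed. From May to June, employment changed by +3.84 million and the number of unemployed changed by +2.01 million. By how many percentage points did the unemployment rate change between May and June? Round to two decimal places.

May: labor force = 174.93 + 10.25 = 185.18; u = 10.25/185.18 = 5.54%.
June: labor force = 178.77 + 12.26 = 191.03; u = 12.26/191.03 = 6.42%.
Change = 6.42% − 5.54% = +0.88 pp.

The unemployment rate changed by +0.88 percentage points.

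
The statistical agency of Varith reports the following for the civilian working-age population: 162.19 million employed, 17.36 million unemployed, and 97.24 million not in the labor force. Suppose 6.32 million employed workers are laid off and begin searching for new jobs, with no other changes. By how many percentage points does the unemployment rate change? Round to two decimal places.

The unemployment rate changes by +3.52 percentage points.

Initially, labor force = 162.19 + 17.36 = 179.55 million, so u = 17.36/179.55 = 9.67%.
After the change, employed falls and unemployed rises by 6.32; labor force unchanged → E = 155.87, U = 23.68, labor force = 179.55 million.
New unemployment rate = 23.68 / 179.55 = 13.19%.
Change = 13.19% − 9.67% = +3.52 percentage points.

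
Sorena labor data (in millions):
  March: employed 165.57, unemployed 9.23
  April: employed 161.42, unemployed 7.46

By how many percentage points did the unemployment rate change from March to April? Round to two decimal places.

March: labor force = 165.57 + 9.23 = 174.80; u = 9.23/174.80 = 5.28%.
April: labor force = 161.42 + 7.46 = 168.88; u = 7.46/168.88 = 4.42%.
Change = 4.42% − 5.28% = −0.86 pp.

The unemployment rate changed by −0.86 percentage points.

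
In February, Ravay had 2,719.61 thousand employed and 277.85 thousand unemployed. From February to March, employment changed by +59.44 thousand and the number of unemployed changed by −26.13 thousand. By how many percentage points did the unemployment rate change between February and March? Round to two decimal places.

February: labor force = 2,719.61 + 277.85 = 2,997.46; u = 277.85/2,997.46 = 9.27%.
March: labor force = 2,779.05 + 251.72 = 3,030.77; u = 251.72/3,030.77 = 8.31%.
Change = 8.31% − 9.27% = −0.96 pp.

The unemployment rate changed by −0.96 percentage points.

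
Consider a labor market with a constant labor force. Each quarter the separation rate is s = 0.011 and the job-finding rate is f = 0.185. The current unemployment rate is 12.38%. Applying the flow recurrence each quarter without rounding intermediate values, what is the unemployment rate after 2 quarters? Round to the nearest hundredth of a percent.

With a fixed labor force, u_{t+1} = u_t + s·(1−u_t) − f·u_t = u_t·(1−s−f) + s.
Here 1−s−f = 0.804 and s = 0.011.
u_1 = 0.123800 × 0.804 + 0.011 = 0.110535.
u_2 = 0.110535 × 0.804 + 0.011 = 0.099870.

Unemployment rate after two quarters ≈ 9.99%.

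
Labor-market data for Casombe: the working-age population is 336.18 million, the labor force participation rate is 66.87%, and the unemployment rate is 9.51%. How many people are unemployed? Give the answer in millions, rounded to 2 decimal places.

Labor force = 0.6687 × 336.18 = 224.80 million.
Unemployed = 0.0951 × 224.80 ≈ 21.38 million.

About 21.38 million are unemployed.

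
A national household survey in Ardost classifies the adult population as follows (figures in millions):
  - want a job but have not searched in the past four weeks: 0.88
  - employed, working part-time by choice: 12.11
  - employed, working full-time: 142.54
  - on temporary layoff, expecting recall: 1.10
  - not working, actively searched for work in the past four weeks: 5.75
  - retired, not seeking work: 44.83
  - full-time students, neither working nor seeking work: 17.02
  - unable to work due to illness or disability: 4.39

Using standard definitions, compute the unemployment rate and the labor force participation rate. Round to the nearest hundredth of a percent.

Employed = 12.11 + 142.54 = 154.65 million.
Unemployed = 1.10 + 5.75 = 6.85 million (jobless and actively searching, or on temporary layoff).
Labor force = 154.65 + 6.85 = 161.50 million.
Not in labor force = 0.88 + 44.83 + 17.02 + 4.39 = 67.12 million (those not working and not actively searching are outside the labor force — including those who want a job but have given up searching).
Civilian working-age population = 161.50 + 67.12 = 228.62 million.
Unemployment rate = 6.85 / 161.50 = 4.24%.
Labor force participation rate = 161.50 / 228.62 = 70.64%.

Unemployment rate ≈ 4.24%; labor force participation rate ≈ 70.64%.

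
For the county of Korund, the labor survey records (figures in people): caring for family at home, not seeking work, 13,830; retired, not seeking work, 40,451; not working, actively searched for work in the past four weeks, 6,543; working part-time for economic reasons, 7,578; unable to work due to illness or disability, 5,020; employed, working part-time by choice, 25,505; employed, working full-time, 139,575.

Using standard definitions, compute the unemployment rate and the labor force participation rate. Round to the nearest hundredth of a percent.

Employed = 7,578 + 25,505 + 139,575 = 172,658 (anyone who worked, including part-time for economic reasons, counts as employed).
Unemployed = 6,543.
Labor force = 172,658 + 6,543 = 179,201.
Not in labor force = 13,830 + 40,451 + 5,020 = 59,301 (those not working and not actively searching are outside the labor force).
Civilian working-age population = 179,201 + 59,301 = 238,502.
Unemployment rate = 6,543 / 179,201 = 3.65%.
Labor force participation rate = 179,201 / 238,502 = 75.14%.

Unemployment rate ≈ 3.65%; labor force participation rate ≈ 75.14%.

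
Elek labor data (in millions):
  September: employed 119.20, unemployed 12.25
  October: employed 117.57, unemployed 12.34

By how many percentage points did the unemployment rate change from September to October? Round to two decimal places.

The unemployment rate changed by +0.18 percentage points.

September: labor force = 119.20 + 12.25 = 131.45; u = 12.25/131.45 = 9.32%.
October: labor force = 117.57 + 12.34 = 129.91; u = 12.34/129.91 = 9.50%.
Change = 9.50% − 9.32% = +0.18 pp.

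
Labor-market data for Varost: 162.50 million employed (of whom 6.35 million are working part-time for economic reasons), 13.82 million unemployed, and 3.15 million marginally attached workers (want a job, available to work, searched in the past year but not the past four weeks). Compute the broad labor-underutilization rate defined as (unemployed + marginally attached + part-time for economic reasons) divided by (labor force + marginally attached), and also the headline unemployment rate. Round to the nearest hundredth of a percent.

Broad underutilization rate ≈ 12.99%; headline unemployment rate ≈ 7.84%.

Labor force = 162.50 + 13.82 = 176.32 million.
Numerator = 13.82 + 3.15 + 6.35 = 23.32 million.
Denominator = 176.32 + 3.15 = 179.47 million.
Broad rate = 23.32 / 179.47 = 12.99%.
Headline unemployment rate = 13.82 / 176.32 = 7.84%.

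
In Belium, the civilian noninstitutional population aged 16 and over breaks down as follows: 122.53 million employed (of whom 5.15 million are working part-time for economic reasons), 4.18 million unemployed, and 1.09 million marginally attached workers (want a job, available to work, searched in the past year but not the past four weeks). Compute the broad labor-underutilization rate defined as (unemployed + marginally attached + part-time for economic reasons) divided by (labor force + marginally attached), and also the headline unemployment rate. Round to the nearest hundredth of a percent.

Broad underutilization rate ≈ 8.15%; headline unemployment rate ≈ 3.30%.

Labor force = 122.53 + 4.18 = 126.71 million.
Numerator = 4.18 + 1.09 + 5.15 = 10.42 million.
Denominator = 126.71 + 1.09 = 127.80 million.
Broad rate = 10.42 / 127.80 = 8.15%.
Headline unemployment rate = 4.18 / 126.71 = 3.30%.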